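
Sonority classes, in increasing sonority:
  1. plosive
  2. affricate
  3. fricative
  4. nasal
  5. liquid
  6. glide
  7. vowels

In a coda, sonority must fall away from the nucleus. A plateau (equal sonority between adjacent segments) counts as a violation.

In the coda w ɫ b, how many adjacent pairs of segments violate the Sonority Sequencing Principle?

0

/w/ is a glide (sonority 6).
/ɫ/ is a liquid (sonority 5).
/b/ is a plosive (sonority 1).
/w/→/ɫ/: 6→5 (falls) — ok.
/ɫ/→/b/: 5→1 (falls) — ok.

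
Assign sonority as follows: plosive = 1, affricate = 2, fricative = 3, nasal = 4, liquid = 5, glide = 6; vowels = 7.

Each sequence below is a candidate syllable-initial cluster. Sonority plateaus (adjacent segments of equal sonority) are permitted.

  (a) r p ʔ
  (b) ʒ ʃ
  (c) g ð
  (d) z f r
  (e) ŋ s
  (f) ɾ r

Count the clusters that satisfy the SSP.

4

(a) r p ʔ: profile 5-1-1 — violates.
(b) ʒ ʃ: profile 3-3 — obeys.
(c) g ð: profile 1-3 — obeys.
(d) z f r: profile 3-3-5 — obeys.
(e) ŋ s: profile 4-3 — violates.
(f) ɾ r: profile 5-5 — obeys.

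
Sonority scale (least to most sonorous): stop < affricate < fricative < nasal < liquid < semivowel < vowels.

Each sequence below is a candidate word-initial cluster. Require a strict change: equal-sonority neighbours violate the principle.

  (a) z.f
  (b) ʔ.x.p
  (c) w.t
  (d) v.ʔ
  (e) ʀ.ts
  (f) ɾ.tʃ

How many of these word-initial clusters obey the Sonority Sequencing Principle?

0

(a) 3-3 → violates
(b) 1-3-1 → violates
(c) 6-1 → violates
(d) 3-1 → violates
(e) 5-2 → violates
(f) 5-2 → violates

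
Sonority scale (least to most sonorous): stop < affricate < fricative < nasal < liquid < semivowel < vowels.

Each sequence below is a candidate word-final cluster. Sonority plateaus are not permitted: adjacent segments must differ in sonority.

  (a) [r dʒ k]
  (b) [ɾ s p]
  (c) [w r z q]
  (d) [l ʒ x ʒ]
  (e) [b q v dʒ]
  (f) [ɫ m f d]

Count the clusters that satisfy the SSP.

(a) [r dʒ k]: profile 5-2-1 — obeys.
(b) [ɾ s p]: profile 5-3-1 — obeys.
(c) [w r z q]: profile 6-5-3-1 — obeys.
(d) [l ʒ x ʒ]: profile 5-3-3-3 — violates.
(e) [b q v dʒ]: profile 1-1-3-2 — violates.
(f) [ɫ m f d]: profile 5-4-3-1 — obeys.

4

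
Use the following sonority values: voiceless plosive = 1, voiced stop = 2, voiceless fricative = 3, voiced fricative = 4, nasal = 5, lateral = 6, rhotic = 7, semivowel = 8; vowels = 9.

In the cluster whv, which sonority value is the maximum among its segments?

/w/ — semivowel, sonority 8.
/h/ — voiceless fricative, sonority 3.
/v/ — voiced fricative, sonority 4.
The maximum is 8.

8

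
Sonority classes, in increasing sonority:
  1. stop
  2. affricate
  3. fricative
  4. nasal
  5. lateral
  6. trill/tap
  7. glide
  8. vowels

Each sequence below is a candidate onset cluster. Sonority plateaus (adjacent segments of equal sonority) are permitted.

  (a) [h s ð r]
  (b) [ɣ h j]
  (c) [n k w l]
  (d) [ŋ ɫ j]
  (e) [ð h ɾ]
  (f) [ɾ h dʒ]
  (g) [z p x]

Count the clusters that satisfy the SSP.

(a) [h s ð r]: profile 3-3-3-6 — obeys.
(b) [ɣ h j]: profile 3-3-7 — obeys.
(c) [n k w l]: profile 4-1-7-5 — violates.
(d) [ŋ ɫ j]: profile 4-5-7 — obeys.
(e) [ð h ɾ]: profile 3-3-6 — obeys.
(f) [ɾ h dʒ]: profile 6-3-2 — violates.
(g) [z p x]: profile 3-1-3 — violates.

4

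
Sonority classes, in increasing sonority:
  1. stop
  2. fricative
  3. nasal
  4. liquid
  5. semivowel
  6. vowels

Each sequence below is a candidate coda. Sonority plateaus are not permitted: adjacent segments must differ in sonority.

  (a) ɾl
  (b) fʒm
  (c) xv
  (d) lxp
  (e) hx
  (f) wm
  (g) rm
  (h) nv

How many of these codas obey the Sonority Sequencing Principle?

4

(a) sonority 4-4: ill-formed.
(b) sonority 2-2-3: ill-formed.
(c) sonority 2-2: ill-formed.
(d) sonority 4-2-1: well-formed.
(e) sonority 2-2: ill-formed.
(f) sonority 5-3: well-formed.
(g) sonority 4-3: well-formed.
(h) sonority 3-2: well-formed.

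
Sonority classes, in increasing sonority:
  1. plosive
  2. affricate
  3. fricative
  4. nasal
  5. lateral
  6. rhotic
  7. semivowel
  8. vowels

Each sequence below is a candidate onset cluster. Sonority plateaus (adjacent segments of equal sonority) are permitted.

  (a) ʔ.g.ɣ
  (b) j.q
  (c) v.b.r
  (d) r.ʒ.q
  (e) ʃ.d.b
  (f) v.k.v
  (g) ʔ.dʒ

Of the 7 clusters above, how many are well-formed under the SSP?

2

(a) ʔ.g.ɣ: profile 1-1-3 — obeys.
(b) j.q: profile 7-1 — violates.
(c) v.b.r: profile 3-1-6 — violates.
(d) r.ʒ.q: profile 6-3-1 — violates.
(e) ʃ.d.b: profile 3-1-1 — violates.
(f) v.k.v: profile 3-1-3 — violates.
(g) ʔ.dʒ: profile 1-2 — obeys.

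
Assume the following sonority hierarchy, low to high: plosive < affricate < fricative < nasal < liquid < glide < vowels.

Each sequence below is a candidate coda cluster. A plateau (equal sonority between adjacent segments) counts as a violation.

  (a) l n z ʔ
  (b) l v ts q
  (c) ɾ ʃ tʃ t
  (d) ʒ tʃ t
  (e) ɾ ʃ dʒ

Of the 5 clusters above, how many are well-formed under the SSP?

5

(a) l n z ʔ: profile 5-4-3-1 — obeys.
(b) l v ts q: profile 5-3-2-1 — obeys.
(c) ɾ ʃ tʃ t: profile 5-3-2-1 — obeys.
(d) ʒ tʃ t: profile 3-2-1 — obeys.
(e) ɾ ʃ dʒ: profile 5-3-2 — obeys.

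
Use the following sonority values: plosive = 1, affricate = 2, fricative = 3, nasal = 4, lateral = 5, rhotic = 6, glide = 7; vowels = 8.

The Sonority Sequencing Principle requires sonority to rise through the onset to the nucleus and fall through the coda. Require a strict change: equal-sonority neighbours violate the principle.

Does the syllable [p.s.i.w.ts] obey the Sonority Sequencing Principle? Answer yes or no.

Onset: /p/ is a plosive (sonority 1), /s/ is a fricative (sonority 3); then the nucleus /i/ (sonority 8).
Onset profile 1-3-8 — rises to the nucleus.
Coda: /w/ is a glide (sonority 7), /ts/ is an affricate (sonority 2).
Coda profile 8-7-2 — falls from the nucleus.

yes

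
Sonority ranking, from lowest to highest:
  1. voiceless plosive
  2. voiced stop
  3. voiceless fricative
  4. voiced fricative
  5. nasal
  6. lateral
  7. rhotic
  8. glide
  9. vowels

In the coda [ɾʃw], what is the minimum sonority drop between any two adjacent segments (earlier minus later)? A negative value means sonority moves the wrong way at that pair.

/ɾ/ — rhotic, sonority 7.
/ʃ/ — voiceless fricative, sonority 3.
/w/ — glide, sonority 8.
/ɾ/→/ʃ/: change +4.
/ʃ/→/w/: change -5.
Minimum = -5.

-5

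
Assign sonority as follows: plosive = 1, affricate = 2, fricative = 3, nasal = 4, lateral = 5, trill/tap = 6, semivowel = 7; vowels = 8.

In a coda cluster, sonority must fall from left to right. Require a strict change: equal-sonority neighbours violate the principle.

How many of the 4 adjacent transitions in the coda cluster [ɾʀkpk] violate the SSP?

3

/ɾ/: trill/tap = 6.
/ʀ/: trill/tap = 6.
/k/: plosive = 1.
/p/: plosive = 1.
/k/: plosive = 1.
/ɾ/→/ʀ/: 6→6 (plateau) — violation.
/ʀ/→/k/: 6→1 (falls) — ok.
/k/→/p/: 1→1 (plateau) — violation.
/p/→/k/: 1→1 (plateau) — violation.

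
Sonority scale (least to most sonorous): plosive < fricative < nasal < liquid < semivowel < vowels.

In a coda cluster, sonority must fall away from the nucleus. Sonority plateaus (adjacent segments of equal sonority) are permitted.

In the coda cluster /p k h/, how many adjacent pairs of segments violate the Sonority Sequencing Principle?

1

/p/: plosive = 1.
/k/: plosive = 1.
/h/: fricative = 2.
/p/→/k/: 1→1 (plateau, allowed) — ok.
/k/→/h/: 1→2 (does not fall) — violation.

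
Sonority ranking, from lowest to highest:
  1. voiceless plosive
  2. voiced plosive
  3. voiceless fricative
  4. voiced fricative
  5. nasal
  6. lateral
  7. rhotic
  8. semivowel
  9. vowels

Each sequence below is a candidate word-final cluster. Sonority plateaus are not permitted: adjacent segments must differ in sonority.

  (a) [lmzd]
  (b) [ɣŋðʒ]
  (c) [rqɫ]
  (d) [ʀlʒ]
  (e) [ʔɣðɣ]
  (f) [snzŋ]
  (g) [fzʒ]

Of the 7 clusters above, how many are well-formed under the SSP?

2

(a) [lmzd]: profile 6-5-4-2 — obeys.
(b) [ɣŋðʒ]: profile 4-5-4-4 — violates.
(c) [rqɫ]: profile 7-1-6 — violates.
(d) [ʀlʒ]: profile 7-6-4 — obeys.
(e) [ʔɣðɣ]: profile 1-4-4-4 — violates.
(f) [snzŋ]: profile 3-5-4-5 — violates.
(g) [fzʒ]: profile 3-4-4 — violates.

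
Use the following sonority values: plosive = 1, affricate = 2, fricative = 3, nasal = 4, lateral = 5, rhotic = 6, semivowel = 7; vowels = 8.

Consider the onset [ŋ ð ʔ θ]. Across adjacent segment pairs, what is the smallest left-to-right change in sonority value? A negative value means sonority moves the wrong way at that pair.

-2

/ŋ/: nasal = 4.
/ð/: fricative = 3.
/ʔ/: plosive = 1.
/θ/: fricative = 3.
/ŋ/→/ð/: change -1.
/ð/→/ʔ/: change -2.
/ʔ/→/θ/: change +2.
Minimum = -2.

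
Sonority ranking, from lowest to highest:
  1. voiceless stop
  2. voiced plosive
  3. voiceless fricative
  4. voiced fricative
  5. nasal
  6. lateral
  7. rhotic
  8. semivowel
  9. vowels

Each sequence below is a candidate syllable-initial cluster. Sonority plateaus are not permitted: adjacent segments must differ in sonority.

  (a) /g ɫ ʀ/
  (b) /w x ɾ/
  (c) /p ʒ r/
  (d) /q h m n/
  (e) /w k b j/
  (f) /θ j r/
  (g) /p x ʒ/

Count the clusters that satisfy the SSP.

(a) sonority 2-6-7: well-formed.
(b) sonority 8-3-7: ill-formed.
(c) sonority 1-4-7: well-formed.
(d) sonority 1-3-5-5: ill-formed.
(e) sonority 8-1-2-8: ill-formed.
(f) sonority 3-8-7: ill-formed.
(g) sonority 1-3-4: well-formed.

3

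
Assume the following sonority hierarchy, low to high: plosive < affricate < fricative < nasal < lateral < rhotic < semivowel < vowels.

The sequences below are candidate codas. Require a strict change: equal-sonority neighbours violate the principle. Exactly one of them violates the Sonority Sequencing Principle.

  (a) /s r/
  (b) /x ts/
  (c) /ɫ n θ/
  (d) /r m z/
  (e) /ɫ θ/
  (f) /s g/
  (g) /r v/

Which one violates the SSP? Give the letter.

(a) 3-6 → violates
(b) 3-2 → obeys
(c) 5-4-3 → obeys
(d) 6-4-3 → obeys
(e) 5-3 → obeys
(f) 3-1 → obeys
(g) 6-3 → obeys

a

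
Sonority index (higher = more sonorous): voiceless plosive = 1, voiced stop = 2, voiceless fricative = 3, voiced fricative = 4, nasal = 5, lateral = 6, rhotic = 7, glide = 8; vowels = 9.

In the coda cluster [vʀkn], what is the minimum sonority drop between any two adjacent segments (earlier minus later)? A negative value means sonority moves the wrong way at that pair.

/v/ is a voiced fricative (sonority 4).
/ʀ/ is a rhotic (sonority 7).
/k/ is a voiceless plosive (sonority 1).
/n/ is a nasal (sonority 5).
/v/→/ʀ/: change -3.
/ʀ/→/k/: change +6.
/k/→/n/: change -4.
Minimum = -4.

-4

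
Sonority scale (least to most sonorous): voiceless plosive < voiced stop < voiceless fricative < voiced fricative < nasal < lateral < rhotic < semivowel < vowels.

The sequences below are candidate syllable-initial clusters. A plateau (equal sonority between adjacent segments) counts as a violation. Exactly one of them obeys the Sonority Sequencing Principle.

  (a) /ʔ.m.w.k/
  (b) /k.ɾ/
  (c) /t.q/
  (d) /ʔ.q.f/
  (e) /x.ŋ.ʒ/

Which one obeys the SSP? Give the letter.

(a) 1-5-8-1 → violates
(b) 1-7 → obeys
(c) 1-1 → violates
(d) 1-1-3 → violates
(e) 3-5-4 → violates

b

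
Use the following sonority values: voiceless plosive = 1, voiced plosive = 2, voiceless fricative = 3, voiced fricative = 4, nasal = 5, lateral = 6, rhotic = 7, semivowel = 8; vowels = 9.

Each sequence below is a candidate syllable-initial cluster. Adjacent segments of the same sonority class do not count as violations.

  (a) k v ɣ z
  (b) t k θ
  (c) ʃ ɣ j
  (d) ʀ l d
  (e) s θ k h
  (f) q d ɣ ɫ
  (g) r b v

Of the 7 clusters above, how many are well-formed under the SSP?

4

(a) k v ɣ z: profile 1-4-4-4 — obeys.
(b) t k θ: profile 1-1-3 — obeys.
(c) ʃ ɣ j: profile 3-4-8 — obeys.
(d) ʀ l d: profile 7-6-2 — violates.
(e) s θ k h: profile 3-3-1-3 — violates.
(f) q d ɣ ɫ: profile 1-2-4-6 — obeys.
(g) r b v: profile 7-2-4 — violates.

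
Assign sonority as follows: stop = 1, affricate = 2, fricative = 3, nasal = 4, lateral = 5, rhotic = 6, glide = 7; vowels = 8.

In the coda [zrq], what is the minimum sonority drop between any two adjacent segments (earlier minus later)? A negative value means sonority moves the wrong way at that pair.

-3

/z/: fricative = 3.
/r/: rhotic = 6.
/q/: stop = 1.
/z/→/r/: change -3.
/r/→/q/: change +5.
Minimum = -3.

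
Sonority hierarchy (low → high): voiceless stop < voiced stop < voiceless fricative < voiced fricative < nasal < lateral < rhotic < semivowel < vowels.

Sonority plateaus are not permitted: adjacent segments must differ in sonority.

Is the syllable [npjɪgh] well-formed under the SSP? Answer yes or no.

Onset: /n/ is a nasal (sonority 5), /p/ is a voiceless stop (sonority 1), /j/ is a semivowel (sonority 8); then the nucleus /ɪ/ (sonority 9).
Onset profile 5-1-8-9 — does not strictly rise throughout.
Coda: /g/ is a voiced stop (sonority 2), /h/ is a voiceless fricative (sonority 3).
Coda profile 9-2-3 — does not strictly fall throughout.

no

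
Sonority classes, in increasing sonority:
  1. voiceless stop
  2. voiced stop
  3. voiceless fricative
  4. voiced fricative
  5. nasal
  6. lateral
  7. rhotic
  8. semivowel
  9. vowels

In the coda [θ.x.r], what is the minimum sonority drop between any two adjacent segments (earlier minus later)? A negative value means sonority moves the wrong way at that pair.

-4

/θ/ is a voiceless fricative (sonority 3).
/x/ is a voiceless fricative (sonority 3).
/r/ is a rhotic (sonority 7).
/θ/→/x/: change +0.
/x/→/r/: change -4.
Minimum = -4.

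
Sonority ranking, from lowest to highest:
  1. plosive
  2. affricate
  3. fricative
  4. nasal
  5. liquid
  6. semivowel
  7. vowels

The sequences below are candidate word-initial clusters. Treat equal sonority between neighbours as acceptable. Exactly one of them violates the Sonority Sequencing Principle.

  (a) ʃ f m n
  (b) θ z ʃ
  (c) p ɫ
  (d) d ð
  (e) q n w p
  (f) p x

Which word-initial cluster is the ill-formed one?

e

(a) sonority 3-3-4-4: well-formed.
(b) sonority 3-3-3: well-formed.
(c) sonority 1-5: well-formed.
(d) sonority 1-3: well-formed.
(e) sonority 1-4-6-1: ill-formed.
(f) sonority 1-3: well-formed.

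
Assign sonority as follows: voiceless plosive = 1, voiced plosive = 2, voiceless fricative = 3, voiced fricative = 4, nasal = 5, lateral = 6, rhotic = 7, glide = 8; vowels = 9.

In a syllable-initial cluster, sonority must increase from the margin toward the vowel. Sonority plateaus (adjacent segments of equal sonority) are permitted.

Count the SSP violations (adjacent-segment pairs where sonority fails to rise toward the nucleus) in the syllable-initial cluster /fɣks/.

/f/ — voiceless fricative, sonority 3.
/ɣ/ — voiced fricative, sonority 4.
/k/ — voiceless plosive, sonority 1.
/s/ — voiceless fricative, sonority 3.
/f/→/ɣ/: 3→4 (rises) — ok.
/ɣ/→/k/: 4→1 (does not rise) — violation.
/k/→/s/: 1→3 (rises) — ok.

1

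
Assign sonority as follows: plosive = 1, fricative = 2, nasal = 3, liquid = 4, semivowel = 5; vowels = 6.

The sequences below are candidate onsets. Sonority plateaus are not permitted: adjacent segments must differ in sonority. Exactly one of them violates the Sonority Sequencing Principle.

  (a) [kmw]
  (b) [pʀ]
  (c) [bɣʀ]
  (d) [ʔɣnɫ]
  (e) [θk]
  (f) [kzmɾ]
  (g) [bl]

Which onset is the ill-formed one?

(a) 1-3-5 → obeys
(b) 1-4 → obeys
(c) 1-2-4 → obeys
(d) 1-2-3-4 → obeys
(e) 2-1 → violates
(f) 1-2-3-4 → obeys
(g) 1-4 → obeys

e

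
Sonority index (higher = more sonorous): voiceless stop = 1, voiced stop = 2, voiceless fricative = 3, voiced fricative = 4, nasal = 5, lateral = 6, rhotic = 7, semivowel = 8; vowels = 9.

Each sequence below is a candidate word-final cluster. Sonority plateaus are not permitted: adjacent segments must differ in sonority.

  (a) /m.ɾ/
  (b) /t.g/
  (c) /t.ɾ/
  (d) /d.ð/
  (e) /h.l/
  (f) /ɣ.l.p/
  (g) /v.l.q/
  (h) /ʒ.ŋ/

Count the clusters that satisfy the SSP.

(a) /m.ɾ/: profile 5-7 — violates.
(b) /t.g/: profile 1-2 — violates.
(c) /t.ɾ/: profile 1-7 — violates.
(d) /d.ð/: profile 2-4 — violates.
(e) /h.l/: profile 3-6 — violates.
(f) /ɣ.l.p/: profile 4-6-1 — violates.
(g) /v.l.q/: profile 4-6-1 — violates.
(h) /ʒ.ŋ/: profile 4-5 — violates.

0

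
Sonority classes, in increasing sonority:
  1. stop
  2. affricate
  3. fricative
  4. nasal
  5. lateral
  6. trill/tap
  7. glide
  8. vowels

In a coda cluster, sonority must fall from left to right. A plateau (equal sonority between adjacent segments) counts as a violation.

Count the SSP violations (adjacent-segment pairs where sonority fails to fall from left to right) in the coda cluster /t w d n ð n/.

/t/ is a stop (sonority 1).
/w/ is a glide (sonority 7).
/d/ is a stop (sonority 1).
/n/ is a nasal (sonority 4).
/ð/ is a fricative (sonority 3).
/n/ is a nasal (sonority 4).
/t/→/w/: 1→7 (does not fall) — violation.
/w/→/d/: 7→1 (falls) — ok.
/d/→/n/: 1→4 (does not fall) — violation.
/n/→/ð/: 4→3 (falls) — ok.
/ð/→/n/: 3→4 (does not fall) — violation.

3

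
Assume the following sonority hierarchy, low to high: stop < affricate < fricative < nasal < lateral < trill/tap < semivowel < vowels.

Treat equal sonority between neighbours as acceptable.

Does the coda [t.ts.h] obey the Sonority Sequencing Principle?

no

/t/ — stop, sonority 1.
/ts/ — affricate, sonority 2.
/h/ — fricative, sonority 3.
The profile is 1-2-3. Between /t/ (1) and /ts/ (2) sonority does not fall, so the cluster violates the SSP.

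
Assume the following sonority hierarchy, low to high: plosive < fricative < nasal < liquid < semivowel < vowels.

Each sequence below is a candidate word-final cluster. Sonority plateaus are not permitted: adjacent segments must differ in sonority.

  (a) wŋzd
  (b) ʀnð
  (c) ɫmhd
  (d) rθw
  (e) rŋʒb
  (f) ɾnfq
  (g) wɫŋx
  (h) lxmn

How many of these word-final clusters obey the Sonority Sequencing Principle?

(a) wŋzd: profile 5-3-2-1 — obeys.
(b) ʀnð: profile 4-3-2 — obeys.
(c) ɫmhd: profile 4-3-2-1 — obeys.
(d) rθw: profile 4-2-5 — violates.
(e) rŋʒb: profile 4-3-2-1 — obeys.
(f) ɾnfq: profile 4-3-2-1 — obeys.
(g) wɫŋx: profile 5-4-3-2 — obeys.
(h) lxmn: profile 4-2-3-3 — violates.

6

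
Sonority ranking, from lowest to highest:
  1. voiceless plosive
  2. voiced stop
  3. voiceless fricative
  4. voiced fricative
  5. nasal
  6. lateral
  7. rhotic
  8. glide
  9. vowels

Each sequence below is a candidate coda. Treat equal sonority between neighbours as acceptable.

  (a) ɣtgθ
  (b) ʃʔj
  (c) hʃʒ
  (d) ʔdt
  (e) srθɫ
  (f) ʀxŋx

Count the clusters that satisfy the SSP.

(a) sonority 4-1-2-3: ill-formed.
(b) sonority 3-1-8: ill-formed.
(c) sonority 3-3-4: ill-formed.
(d) sonority 1-2-1: ill-formed.
(e) sonority 3-7-3-6: ill-formed.
(f) sonority 7-3-5-3: ill-formed.

0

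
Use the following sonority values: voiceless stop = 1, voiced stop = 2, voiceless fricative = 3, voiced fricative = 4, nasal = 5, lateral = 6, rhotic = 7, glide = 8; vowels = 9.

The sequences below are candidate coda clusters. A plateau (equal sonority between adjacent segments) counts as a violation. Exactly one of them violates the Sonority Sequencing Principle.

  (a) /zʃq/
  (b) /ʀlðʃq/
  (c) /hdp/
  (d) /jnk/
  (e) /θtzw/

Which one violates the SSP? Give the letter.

(a) 4-3-1 → obeys
(b) 7-6-4-3-1 → obeys
(c) 3-2-1 → obeys
(d) 8-5-1 → obeys
(e) 3-1-4-8 → violates

e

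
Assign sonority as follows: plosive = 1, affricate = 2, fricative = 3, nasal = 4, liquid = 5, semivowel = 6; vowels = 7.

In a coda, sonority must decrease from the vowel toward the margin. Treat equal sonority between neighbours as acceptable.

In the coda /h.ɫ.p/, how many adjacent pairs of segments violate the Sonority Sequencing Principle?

1

/h/: fricative = 3.
/ɫ/: liquid = 5.
/p/: plosive = 1.
/h/→/ɫ/: 3→5 (does not fall) — violation.
/ɫ/→/p/: 5→1 (falls) — ok.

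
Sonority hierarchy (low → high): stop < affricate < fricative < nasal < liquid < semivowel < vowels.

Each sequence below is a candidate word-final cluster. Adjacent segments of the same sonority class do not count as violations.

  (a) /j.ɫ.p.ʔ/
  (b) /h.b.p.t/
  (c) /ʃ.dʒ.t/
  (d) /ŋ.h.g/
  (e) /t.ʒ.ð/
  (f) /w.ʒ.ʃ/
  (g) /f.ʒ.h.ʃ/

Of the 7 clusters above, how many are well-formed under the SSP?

6

(a) /j.ɫ.p.ʔ/: profile 6-5-1-1 — obeys.
(b) /h.b.p.t/: profile 3-1-1-1 — obeys.
(c) /ʃ.dʒ.t/: profile 3-2-1 — obeys.
(d) /ŋ.h.g/: profile 4-3-1 — obeys.
(e) /t.ʒ.ð/: profile 1-3-3 — violates.
(f) /w.ʒ.ʃ/: profile 6-3-3 — obeys.
(g) /f.ʒ.h.ʃ/: profile 3-3-3-3 — obeys.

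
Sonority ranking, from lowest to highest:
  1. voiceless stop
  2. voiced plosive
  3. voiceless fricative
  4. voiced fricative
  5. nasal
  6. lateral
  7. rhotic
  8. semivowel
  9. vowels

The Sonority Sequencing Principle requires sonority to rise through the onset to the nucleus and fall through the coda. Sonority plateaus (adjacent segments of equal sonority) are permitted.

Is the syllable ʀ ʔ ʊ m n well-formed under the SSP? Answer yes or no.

Onset: /ʀ/ is a rhotic (sonority 7), /ʔ/ is a voiceless stop (sonority 1); then the nucleus /ʊ/ (sonority 9).
Onset profile 7-1-9 — does not rise throughout.
Coda: /m/ is a nasal (sonority 5), /n/ is a nasal (sonority 5).
Coda profile 9-5-5 — falls from the nucleus.

no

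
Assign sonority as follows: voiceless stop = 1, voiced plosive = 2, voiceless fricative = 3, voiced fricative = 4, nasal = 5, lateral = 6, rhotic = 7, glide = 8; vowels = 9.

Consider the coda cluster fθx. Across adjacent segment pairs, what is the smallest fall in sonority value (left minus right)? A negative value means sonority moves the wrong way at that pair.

0

/f/: voiceless fricative = 3.
/θ/: voiceless fricative = 3.
/x/: voiceless fricative = 3.
/f/→/θ/: change +0.
/θ/→/x/: change +0.
Minimum = 0.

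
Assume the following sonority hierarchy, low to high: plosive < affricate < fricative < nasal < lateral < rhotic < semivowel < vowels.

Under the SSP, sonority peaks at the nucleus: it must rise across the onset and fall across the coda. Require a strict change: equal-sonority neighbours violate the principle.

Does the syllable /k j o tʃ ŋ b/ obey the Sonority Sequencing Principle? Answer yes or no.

Onset: /k/ is a plosive (sonority 1), /j/ is a semivowel (sonority 7); then the nucleus /o/ (sonority 8).
Onset profile 1-7-8 — rises to the nucleus.
Coda: /tʃ/ is an affricate (sonority 2), /ŋ/ is a nasal (sonority 4), /b/ is a plosive (sonority 1).
Coda profile 8-2-4-1 — does not strictly fall throughout.

no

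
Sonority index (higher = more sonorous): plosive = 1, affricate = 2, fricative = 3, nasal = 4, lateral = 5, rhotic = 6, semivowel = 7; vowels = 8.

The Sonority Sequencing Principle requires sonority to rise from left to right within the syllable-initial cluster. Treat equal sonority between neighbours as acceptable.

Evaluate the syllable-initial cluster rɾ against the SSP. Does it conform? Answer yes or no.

/r/ is a rhotic (sonority 6).
/ɾ/ is a rhotic (sonority 6).
The profile 6-6 is non-decreasing (plateaus allowed), so the syllable-initial cluster satisfies the SSP.

yes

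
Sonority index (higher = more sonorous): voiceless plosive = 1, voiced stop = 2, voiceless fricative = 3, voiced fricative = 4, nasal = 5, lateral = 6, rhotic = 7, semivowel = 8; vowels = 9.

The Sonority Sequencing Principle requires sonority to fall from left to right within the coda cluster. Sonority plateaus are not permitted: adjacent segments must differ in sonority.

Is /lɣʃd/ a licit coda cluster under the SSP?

yes

/l/ — lateral, sonority 6.
/ɣ/ — voiced fricative, sonority 4.
/ʃ/ — voiceless fricative, sonority 3.
/d/ — voiced stop, sonority 2.
The profile 6-4-3-2 strictly falls, so the coda cluster satisfies the SSP.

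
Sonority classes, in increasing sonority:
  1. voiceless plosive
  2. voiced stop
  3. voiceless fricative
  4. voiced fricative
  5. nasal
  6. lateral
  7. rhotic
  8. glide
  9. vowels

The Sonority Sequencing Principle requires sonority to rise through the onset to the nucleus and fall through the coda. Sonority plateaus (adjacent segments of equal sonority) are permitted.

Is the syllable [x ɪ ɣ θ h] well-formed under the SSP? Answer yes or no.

Onset: /x/ is a voiceless fricative (sonority 3); then the nucleus /ɪ/ (sonority 9).
Onset profile 3-9 — rises to the nucleus.
Coda: /ɣ/ is a voiced fricative (sonority 4), /θ/ is a voiceless fricative (sonority 3), /h/ is a voiceless fricative (sonority 3).
Coda profile 9-4-3-3 — falls from the nucleus.

yes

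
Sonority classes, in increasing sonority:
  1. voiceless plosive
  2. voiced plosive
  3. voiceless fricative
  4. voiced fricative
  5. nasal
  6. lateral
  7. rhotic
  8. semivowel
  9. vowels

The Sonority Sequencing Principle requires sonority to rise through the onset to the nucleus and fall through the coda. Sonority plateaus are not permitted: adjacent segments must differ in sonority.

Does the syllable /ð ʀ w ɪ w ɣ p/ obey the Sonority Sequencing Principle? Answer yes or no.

yes

Onset: /ð/ is a voiced fricative (sonority 4), /ʀ/ is a rhotic (sonority 7), /w/ is a semivowel (sonority 8); then the nucleus /ɪ/ (sonority 9).
Onset profile 4-7-8-9 — rises to the nucleus.
Coda: /w/ is a semivowel (sonority 8), /ɣ/ is a voiced fricative (sonority 4), /p/ is a voiceless plosive (sonority 1).
Coda profile 9-8-4-1 — falls from the nucleus.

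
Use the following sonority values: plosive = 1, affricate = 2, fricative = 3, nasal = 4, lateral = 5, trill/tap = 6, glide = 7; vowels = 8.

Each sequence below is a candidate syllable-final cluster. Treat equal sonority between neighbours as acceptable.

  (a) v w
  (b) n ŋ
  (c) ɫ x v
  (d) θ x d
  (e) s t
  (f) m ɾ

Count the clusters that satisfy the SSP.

(a) v w: profile 3-7 — violates.
(b) n ŋ: profile 4-4 — obeys.
(c) ɫ x v: profile 5-3-3 — obeys.
(d) θ x d: profile 3-3-1 — obeys.
(e) s t: profile 3-1 — obeys.
(f) m ɾ: profile 4-6 — violates.

4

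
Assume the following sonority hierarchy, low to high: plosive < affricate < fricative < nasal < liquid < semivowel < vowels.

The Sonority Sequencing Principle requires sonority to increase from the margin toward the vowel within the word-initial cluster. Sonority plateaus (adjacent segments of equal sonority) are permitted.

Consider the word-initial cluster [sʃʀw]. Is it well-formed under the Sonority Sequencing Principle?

yes

/s/: fricative = 3.
/ʃ/: fricative = 3.
/ʀ/: liquid = 5.
/w/: semivowel = 6.
The profile 3-3-5-6 is non-decreasing (plateaus allowed), so the word-initial cluster satisfies the SSP.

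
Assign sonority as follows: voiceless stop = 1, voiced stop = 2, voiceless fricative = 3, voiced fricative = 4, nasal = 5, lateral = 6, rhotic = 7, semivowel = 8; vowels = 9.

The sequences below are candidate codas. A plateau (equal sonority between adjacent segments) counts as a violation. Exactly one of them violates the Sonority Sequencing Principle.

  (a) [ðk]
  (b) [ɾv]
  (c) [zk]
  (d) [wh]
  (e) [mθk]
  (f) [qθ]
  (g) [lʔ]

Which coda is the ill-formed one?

f

(a) [ðk]: profile 4-1 — obeys.
(b) [ɾv]: profile 7-4 — obeys.
(c) [zk]: profile 4-1 — obeys.
(d) [wh]: profile 8-3 — obeys.
(e) [mθk]: profile 5-3-1 — obeys.
(f) [qθ]: profile 1-3 — violates.
(g) [lʔ]: profile 6-1 — obeys.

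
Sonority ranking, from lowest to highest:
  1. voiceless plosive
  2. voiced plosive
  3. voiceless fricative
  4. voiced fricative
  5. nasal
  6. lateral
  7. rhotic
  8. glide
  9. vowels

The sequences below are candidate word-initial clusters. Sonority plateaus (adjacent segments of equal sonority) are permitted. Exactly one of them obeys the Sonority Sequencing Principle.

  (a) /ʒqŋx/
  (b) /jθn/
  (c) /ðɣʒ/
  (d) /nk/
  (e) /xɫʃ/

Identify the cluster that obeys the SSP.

(a) sonority 4-1-5-3: ill-formed.
(b) sonority 8-3-5: ill-formed.
(c) sonority 4-4-4: well-formed.
(d) sonority 5-1: ill-formed.
(e) sonority 3-6-3: ill-formed.

c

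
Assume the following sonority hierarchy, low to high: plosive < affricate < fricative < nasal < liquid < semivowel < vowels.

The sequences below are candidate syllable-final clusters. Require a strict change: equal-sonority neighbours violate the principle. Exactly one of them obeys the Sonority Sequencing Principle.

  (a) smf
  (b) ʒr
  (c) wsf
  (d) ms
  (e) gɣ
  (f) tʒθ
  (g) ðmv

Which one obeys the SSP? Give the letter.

d

(a) smf: profile 3-4-3 — violates.
(b) ʒr: profile 3-5 — violates.
(c) wsf: profile 6-3-3 — violates.
(d) ms: profile 4-3 — obeys.
(e) gɣ: profile 1-3 — violates.
(f) tʒθ: profile 1-3-3 — violates.
(g) ðmv: profile 3-4-3 — violates.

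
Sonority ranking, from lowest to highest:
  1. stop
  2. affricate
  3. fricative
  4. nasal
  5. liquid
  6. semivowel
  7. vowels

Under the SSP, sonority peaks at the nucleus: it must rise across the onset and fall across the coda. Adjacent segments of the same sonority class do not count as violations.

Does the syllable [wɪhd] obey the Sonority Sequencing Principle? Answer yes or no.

yes

Onset: /w/ is a semivowel (sonority 6); then the nucleus /ɪ/ (sonority 7).
Onset profile 6-7 — rises to the nucleus.
Coda: /h/ is a fricative (sonority 3), /d/ is a stop (sonority 1).
Coda profile 7-3-1 — falls from the nucleus.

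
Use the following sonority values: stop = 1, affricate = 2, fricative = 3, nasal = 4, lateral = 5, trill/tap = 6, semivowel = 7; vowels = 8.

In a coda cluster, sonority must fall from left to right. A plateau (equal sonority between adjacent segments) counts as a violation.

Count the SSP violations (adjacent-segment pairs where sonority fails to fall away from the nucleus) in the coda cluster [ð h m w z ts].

/ð/ — fricative, sonority 3.
/h/ — fricative, sonority 3.
/m/ — nasal, sonority 4.
/w/ — semivowel, sonority 7.
/z/ — fricative, sonority 3.
/ts/ — affricate, sonority 2.
/ð/→/h/: 3→3 (plateau) — violation.
/h/→/m/: 3→4 (does not fall) — violation.
/m/→/w/: 4→7 (does not fall) — violation.
/w/→/z/: 7→3 (falls) — ok.
/z/→/ts/: 3→2 (falls) — ok.

3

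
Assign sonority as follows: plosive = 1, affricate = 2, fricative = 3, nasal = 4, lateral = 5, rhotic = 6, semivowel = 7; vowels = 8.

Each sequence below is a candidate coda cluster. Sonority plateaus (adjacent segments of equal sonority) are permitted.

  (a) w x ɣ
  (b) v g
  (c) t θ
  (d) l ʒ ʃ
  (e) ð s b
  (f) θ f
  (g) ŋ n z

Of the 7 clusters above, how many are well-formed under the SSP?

(a) sonority 7-3-3: well-formed.
(b) sonority 3-1: well-formed.
(c) sonority 1-3: ill-formed.
(d) sonority 5-3-3: well-formed.
(e) sonority 3-3-1: well-formed.
(f) sonority 3-3: well-formed.
(g) sonority 4-4-3: well-formed.

6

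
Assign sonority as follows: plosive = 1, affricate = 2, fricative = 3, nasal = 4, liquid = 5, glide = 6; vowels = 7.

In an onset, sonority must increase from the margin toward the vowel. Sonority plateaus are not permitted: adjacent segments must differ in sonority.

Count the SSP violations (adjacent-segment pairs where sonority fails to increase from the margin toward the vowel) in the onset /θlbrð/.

/θ/ is a fricative (sonority 3).
/l/ is a liquid (sonority 5).
/b/ is a plosive (sonority 1).
/r/ is a liquid (sonority 5).
/ð/ is a fricative (sonority 3).
/θ/→/l/: 3→5 (rises) — ok.
/l/→/b/: 5→1 (does not rise) — violation.
/b/→/r/: 1→5 (rises) — ok.
/r/→/ð/: 5→3 (does not rise) — violation.

2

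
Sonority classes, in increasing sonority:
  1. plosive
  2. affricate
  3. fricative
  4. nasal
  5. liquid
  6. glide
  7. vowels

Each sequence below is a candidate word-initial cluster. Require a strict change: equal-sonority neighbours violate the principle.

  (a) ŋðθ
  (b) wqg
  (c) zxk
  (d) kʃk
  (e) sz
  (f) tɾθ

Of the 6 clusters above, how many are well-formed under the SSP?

(a) 4-3-3 → violates
(b) 6-1-1 → violates
(c) 3-3-1 → violates
(d) 1-3-1 → violates
(e) 3-3 → violates
(f) 1-5-3 → violates

0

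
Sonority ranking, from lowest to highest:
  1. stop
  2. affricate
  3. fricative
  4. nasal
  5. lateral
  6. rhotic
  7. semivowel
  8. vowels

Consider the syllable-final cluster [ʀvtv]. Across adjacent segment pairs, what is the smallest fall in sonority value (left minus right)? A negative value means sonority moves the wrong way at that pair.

/ʀ/: rhotic = 6.
/v/: fricative = 3.
/t/: stop = 1.
/v/: fricative = 3.
/ʀ/→/v/: change +3.
/v/→/t/: change +2.
/t/→/v/: change -2.
Minimum = -2.

-2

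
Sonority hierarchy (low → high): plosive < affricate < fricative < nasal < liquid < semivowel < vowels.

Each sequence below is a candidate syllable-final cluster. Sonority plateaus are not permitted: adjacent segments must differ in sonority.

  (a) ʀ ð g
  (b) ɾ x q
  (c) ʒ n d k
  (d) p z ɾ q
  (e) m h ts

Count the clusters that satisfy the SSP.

3

(a) sonority 5-3-1: well-formed.
(b) sonority 5-3-1: well-formed.
(c) sonority 3-4-1-1: ill-formed.
(d) sonority 1-3-5-1: ill-formed.
(e) sonority 4-3-2: well-formed.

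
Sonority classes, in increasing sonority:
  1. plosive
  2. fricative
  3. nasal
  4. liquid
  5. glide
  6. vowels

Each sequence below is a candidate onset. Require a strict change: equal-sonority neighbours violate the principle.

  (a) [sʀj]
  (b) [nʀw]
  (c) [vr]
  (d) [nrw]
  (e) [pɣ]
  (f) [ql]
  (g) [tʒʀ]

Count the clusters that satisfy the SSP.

(a) [sʀj]: profile 2-4-5 — obeys.
(b) [nʀw]: profile 3-4-5 — obeys.
(c) [vr]: profile 2-4 — obeys.
(d) [nrw]: profile 3-4-5 — obeys.
(e) [pɣ]: profile 1-2 — obeys.
(f) [ql]: profile 1-4 — obeys.
(g) [tʒʀ]: profile 1-2-4 — obeys.

7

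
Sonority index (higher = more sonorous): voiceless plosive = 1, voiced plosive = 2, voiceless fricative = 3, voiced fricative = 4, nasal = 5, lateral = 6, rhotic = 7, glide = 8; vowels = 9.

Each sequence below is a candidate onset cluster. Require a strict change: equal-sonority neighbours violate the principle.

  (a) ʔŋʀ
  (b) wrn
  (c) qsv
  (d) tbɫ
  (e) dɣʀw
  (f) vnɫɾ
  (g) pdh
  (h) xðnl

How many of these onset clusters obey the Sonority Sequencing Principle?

7

(a) 1-5-7 → obeys
(b) 8-7-5 → violates
(c) 1-3-4 → obeys
(d) 1-2-6 → obeys
(e) 2-4-7-8 → obeys
(f) 4-5-6-7 → obeys
(g) 1-2-3 → obeys
(h) 3-4-5-6 → obeys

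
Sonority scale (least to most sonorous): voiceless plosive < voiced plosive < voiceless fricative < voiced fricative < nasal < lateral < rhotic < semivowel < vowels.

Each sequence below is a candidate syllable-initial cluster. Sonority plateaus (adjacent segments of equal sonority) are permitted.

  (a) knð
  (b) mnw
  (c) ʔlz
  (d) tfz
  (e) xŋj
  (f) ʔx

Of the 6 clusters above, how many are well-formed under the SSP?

(a) knð: profile 1-5-4 — violates.
(b) mnw: profile 5-5-8 — obeys.
(c) ʔlz: profile 1-6-4 — violates.
(d) tfz: profile 1-3-4 — obeys.
(e) xŋj: profile 3-5-8 — obeys.
(f) ʔx: profile 1-3 — obeys.

4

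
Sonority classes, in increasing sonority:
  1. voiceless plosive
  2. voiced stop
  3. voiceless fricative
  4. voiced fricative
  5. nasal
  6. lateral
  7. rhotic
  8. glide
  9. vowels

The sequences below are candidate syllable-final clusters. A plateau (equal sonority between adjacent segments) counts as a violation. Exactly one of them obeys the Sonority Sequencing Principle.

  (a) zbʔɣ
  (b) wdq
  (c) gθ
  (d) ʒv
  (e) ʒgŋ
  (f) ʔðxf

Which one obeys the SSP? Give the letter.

b

(a) 4-2-1-4 → violates
(b) 8-2-1 → obeys
(c) 2-3 → violates
(d) 4-4 → violates
(e) 4-2-5 → violates
(f) 1-4-3-3 → violates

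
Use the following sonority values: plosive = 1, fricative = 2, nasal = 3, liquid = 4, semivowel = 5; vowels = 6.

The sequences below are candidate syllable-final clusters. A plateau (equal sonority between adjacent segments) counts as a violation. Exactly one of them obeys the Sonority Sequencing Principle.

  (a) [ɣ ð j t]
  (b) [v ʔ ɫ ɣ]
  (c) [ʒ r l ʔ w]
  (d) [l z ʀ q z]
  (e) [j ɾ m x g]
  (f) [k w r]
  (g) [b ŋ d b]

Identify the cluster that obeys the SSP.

(a) sonority 2-2-5-1: ill-formed.
(b) sonority 2-1-4-2: ill-formed.
(c) sonority 2-4-4-1-5: ill-formed.
(d) sonority 4-2-4-1-2: ill-formed.
(e) sonority 5-4-3-2-1: well-formed.
(f) sonority 1-5-4: ill-formed.
(g) sonority 1-3-1-1: ill-formed.

e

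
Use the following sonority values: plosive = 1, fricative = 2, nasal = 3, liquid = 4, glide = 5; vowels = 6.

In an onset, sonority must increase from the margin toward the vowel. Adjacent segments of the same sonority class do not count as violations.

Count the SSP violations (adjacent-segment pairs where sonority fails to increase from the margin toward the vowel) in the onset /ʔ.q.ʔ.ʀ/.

/ʔ/: plosive = 1.
/q/: plosive = 1.
/ʔ/: plosive = 1.
/ʀ/: liquid = 4.
/ʔ/→/q/: 1→1 (plateau, allowed) — ok.
/q/→/ʔ/: 1→1 (plateau, allowed) — ok.
/ʔ/→/ʀ/: 1→4 (rises) — ok.

0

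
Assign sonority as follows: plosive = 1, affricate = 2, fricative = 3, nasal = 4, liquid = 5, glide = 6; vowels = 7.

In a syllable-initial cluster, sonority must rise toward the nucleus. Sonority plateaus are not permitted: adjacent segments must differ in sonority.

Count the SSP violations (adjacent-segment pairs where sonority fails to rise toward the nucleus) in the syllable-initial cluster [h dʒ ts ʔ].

3

/h/ is a fricative (sonority 3).
/dʒ/ is an affricate (sonority 2).
/ts/ is an affricate (sonority 2).
/ʔ/ is a plosive (sonority 1).
/h/→/dʒ/: 3→2 (does not rise) — violation.
/dʒ/→/ts/: 2→2 (plateau) — violation.
/ts/→/ʔ/: 2→1 (does not rise) — violation.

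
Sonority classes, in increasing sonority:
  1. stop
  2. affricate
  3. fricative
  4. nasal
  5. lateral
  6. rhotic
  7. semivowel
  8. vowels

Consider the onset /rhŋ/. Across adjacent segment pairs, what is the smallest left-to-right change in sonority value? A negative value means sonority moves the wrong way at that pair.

-3

/r/ is a rhotic (sonority 6).
/h/ is a fricative (sonority 3).
/ŋ/ is a nasal (sonority 4).
/r/→/h/: change -3.
/h/→/ŋ/: change +1.
Minimum = -3.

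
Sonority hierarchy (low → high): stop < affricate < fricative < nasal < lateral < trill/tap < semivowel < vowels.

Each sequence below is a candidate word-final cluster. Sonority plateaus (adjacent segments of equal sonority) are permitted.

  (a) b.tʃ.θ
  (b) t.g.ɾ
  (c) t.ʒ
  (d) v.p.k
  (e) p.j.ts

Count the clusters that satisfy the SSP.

1

(a) 1-2-3 → violates
(b) 1-1-6 → violates
(c) 1-3 → violates
(d) 3-1-1 → obeys
(e) 1-7-2 → violates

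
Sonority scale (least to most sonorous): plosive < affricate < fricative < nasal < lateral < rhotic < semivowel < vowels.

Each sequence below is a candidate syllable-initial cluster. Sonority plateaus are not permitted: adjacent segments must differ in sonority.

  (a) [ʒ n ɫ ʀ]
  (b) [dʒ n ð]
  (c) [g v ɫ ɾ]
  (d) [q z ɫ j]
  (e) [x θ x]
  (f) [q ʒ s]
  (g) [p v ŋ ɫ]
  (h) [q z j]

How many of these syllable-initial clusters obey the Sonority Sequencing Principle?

5

(a) 3-4-5-6 → obeys
(b) 2-4-3 → violates
(c) 1-3-5-6 → obeys
(d) 1-3-5-7 → obeys
(e) 3-3-3 → violates
(f) 1-3-3 → violates
(g) 1-3-4-5 → obeys
(h) 1-3-7 → obeys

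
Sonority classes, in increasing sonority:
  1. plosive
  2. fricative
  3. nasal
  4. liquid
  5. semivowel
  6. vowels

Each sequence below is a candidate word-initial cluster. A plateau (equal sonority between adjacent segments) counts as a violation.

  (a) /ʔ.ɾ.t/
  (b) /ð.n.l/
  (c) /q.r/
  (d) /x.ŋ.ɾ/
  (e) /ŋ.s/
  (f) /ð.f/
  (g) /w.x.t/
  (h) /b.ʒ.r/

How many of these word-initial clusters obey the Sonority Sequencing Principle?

(a) sonority 1-4-1: ill-formed.
(b) sonority 2-3-4: well-formed.
(c) sonority 1-4: well-formed.
(d) sonority 2-3-4: well-formed.
(e) sonority 3-2: ill-formed.
(f) sonority 2-2: ill-formed.
(g) sonority 5-2-1: ill-formed.
(h) sonority 1-2-4: well-formed.

4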